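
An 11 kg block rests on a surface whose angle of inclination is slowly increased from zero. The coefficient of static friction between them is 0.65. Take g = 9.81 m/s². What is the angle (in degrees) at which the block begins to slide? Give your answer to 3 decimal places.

At the threshold of sliding, static friction is at its maximum μ_s N and exactly balances the weight component along the incline: mg sin θ = μ_s mg cos θ.
Hence tan θ = μ_s = 0.65, so θ = arctan(0.65) = 33.0239°.

33.024°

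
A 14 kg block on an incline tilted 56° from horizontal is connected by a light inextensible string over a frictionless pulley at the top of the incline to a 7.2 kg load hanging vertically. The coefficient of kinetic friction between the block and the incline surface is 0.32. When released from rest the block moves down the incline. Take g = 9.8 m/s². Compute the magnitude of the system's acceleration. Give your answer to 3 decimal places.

For the block on the incline: the weight component along the slope is m₁g sin 56° = 14 × 9.8 × 0.8290 = 113.739 N and the normal force is N = m₁g cos 56° = 76.721 N.
Kinetic friction opposes the block's motion down the incline: f = μN = 0.32 × 76.721 = 24.551 N acting up the slope.
Newton's second law for the block (down-slope positive): 113.739 − 24.551 − T = 14 a. For the hanging load (upward positive): T − 7.2 × 9.8 = 7.2 a.
Adding the two equations eliminates T: 18.628 = 21.2 a, so a = 0.8787 m/s².

0.879 m/s²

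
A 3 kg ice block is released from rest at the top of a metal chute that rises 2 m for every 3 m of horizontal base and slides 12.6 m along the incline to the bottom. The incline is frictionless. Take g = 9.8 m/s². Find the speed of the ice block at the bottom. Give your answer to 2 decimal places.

11.70 m/s

The weight component along the incline is mg sin 33.69° = 16.308 N and the normal force is N = mg cos 33.69° = 24.462 N.
With no friction, a = g sin 33.69° = 5.4361 m/s².
Starting from rest over a distance of 12.6 m, v² = 2aL = 2 × 5.4361 × 12.6 = 136.9897, so v = 11.7043 m/s.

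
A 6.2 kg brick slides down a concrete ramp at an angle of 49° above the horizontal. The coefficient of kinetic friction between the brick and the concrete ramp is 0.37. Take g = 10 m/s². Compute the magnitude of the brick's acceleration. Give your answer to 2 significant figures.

Resolving the weight along the incline: the component pulling the brick down the slope is mg sin 49° = 6.2 × 10 × 0.7547 = 46.791 N, and the normal force is N = mg cos 49° = 6.2 × 10 × 0.6561 = 40.678 N.
Kinetic friction acts up the slope with magnitude f = μN = 0.37 × 40.678 = 15.051 N.
Net force along the incline is 46.791 − 15.051 = 31.740 N, so a = 31.740 / 6.2 = 5.1194 m/s².

5.1 m/s²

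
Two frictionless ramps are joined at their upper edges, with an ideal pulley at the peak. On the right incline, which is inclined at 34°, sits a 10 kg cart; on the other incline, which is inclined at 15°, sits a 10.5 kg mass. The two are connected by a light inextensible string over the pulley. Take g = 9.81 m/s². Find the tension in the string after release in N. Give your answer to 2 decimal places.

41.10 N

Resolve each weight along its own incline: the 10 kg mass has component 10 × 9.81 × sin 34° = 54.857 N down its slope, and the 10.5 kg mass has 10.5 × 9.81 × sin 15° = 26.660 N down its slope.
The 10 kg side's 54.857 N exceeds the other side's 26.660 N, so that mass slides down and the 10.5 kg mass slides up. Taking that direction as positive, Newton's second law for the whole system gives 54.857 − 26.660 = (10 + 10.5) a, so a = 28.197 / 20.5 = 1.3755 m/s².
For the 10.5 kg mass (up-slope positive): T − 26.660 = 10.5 × 1.3755, so T = 41.103 N.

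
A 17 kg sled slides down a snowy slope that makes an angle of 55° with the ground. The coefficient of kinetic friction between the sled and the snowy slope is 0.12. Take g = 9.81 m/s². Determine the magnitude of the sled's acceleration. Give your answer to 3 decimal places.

Resolving the weight along the incline: the component pulling the sled down the slope is mg sin 55° = 17 × 9.81 × 0.8192 = 136.618 N, and the normal force is N = mg cos 55° = 17 × 9.81 × 0.5736 = 95.659 N.
Kinetic friction acts up the slope with magnitude f = μN = 0.12 × 95.659 = 11.479 N.
Net force along the incline is 136.618 − 11.479 = 125.139 N, so a = 125.139 / 17 = 7.3611 m/s².

7.361 m/s²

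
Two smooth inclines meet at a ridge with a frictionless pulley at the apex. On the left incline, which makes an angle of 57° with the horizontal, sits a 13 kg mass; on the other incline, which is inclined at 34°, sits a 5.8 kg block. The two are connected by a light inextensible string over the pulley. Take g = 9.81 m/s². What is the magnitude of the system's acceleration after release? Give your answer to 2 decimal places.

4.00 m/s²

Resolve each weight along its own incline: the 13 kg mass has component 13 × 9.81 × sin 57° = 106.956 N down its slope, and the 5.8 kg mass has 5.8 × 9.81 × sin 34° = 31.817 N down its slope.
The 13 kg side's 106.956 N exceeds the other side's 31.817 N, so that mass slides down and the 5.8 kg mass slides up. Taking that direction as positive, Newton's second law for the whole system gives 106.956 − 31.817 = (13 + 5.8) a, so a = 75.139 / 18.8 = 3.9968 m/s².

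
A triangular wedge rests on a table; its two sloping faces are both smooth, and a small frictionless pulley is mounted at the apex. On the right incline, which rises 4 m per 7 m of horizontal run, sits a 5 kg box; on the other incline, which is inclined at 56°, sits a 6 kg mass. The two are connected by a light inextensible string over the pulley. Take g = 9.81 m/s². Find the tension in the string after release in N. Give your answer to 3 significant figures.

Resolve each weight along its own incline: the 5 kg mass has component 5 × 9.81 × sin 29.74° = 24.336 N down its slope, and the 6 kg mass has 6 × 9.81 × sin 56° = 48.797 N down its slope.
The 6 kg side's 48.797 N exceeds the other side's 24.336 N, so that mass slides down and the 5 kg mass slides up. Taking that direction as positive, Newton's second law for the whole system gives 48.797 − 24.336 = (5 + 6) a, so a = 24.461 / 11 = 2.2237 m/s².
For the 5 kg mass (up-slope positive): T − 24.336 = 5 × 2.2237, so T = 35.454 N.

35.5 N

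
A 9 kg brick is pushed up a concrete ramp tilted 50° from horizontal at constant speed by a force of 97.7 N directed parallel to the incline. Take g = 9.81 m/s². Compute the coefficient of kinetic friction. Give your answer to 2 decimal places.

0.53

At constant speed ΣF = 0 along the incline. The applied 97.7 N acts up the slope; the weight component mg sin 50° = 67.634 N and kinetic friction μN both act down the slope.
So 97.7 = 67.634 + μ × 56.752, giving μ = (97.7 − 67.634) / 56.752 = 0.5298.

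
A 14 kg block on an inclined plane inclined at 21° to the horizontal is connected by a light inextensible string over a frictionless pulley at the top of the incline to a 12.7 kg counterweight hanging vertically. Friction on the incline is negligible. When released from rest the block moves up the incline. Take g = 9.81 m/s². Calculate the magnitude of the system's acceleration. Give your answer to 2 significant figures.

For the block on the incline: the weight component along the slope is m₁g sin 21° = 14 × 9.81 × 0.3584 = 49.223 N and the normal force is N = m₁g cos 21° = 128.218 N.
Newton's second law for the block (up-slope positive): T − 49.223 = 14 a. For the hanging counterweight (downward positive): 12.7 × 9.81 − T = 12.7 a.
Adding the two equations eliminates T: 75.364 = 26.7 a, so a = 2.8226 m/s².

2.8 m/s²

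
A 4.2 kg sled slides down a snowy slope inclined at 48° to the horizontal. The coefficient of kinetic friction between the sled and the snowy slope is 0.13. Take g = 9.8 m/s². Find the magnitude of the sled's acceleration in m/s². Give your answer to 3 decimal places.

Resolving the weight along the incline: the component pulling the sled down the slope is mg sin 48° = 4.2 × 9.8 × 0.7431 = 30.586 N, and the normal force is N = mg cos 48° = 4.2 × 9.8 × 0.6691 = 27.540 N.
Kinetic friction acts up the slope with magnitude f = μN = 0.13 × 27.540 = 3.580 N.
Net force along the incline is 30.586 − 3.580 = 27.006 N, so a = 27.006 / 4.2 = 6.4300 m/s².

6.430 m/s²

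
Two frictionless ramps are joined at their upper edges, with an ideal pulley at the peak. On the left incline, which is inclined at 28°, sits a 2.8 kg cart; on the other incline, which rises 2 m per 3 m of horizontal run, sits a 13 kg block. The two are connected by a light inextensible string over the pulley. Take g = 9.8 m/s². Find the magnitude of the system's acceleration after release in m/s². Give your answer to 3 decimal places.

Resolve each weight along its own incline: the 2.8 kg mass has component 2.8 × 9.8 × sin 28° = 12.882 N down its slope, and the 13 kg mass has 13 × 9.8 × sin 33.69° = 70.669 N down its slope.
The 13 kg side's 70.669 N exceeds the other side's 12.882 N, so that mass slides down and the 2.8 kg mass slides up. Taking that direction as positive, Newton's second law for the whole system gives 70.669 − 12.882 = (2.8 + 13) a, so a = 57.787 / 15.8 = 3.6574 m/s².

3.657 m/s²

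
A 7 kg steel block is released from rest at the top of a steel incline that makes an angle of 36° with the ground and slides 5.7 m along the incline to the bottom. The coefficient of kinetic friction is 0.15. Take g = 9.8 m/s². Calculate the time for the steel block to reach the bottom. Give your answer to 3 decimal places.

1.579 s

The weight component along the incline is mg sin 36° = 40.322 N and the normal force is N = mg cos 36° = 55.499 N.
Friction up the slope is f = μN = 0.15 × 55.499 = 8.325 N, so the net downslope force is 40.322 − 8.325 = 31.997 N and a = 31.997 / 7 = 4.5710 m/s².
Starting from rest, L = ½at², so t = √(2L/a) = √(2 × 5.7 / 4.5710) = 1.5792 s.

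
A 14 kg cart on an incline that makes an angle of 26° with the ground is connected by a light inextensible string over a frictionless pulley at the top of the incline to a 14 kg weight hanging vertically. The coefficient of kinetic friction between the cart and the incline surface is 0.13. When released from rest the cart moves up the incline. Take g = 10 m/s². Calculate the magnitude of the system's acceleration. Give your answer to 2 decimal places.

For the cart on the incline: the weight component along the slope is m₁g sin 26° = 14 × 10 × 0.4384 = 61.376 N and the normal force is N = m₁g cos 26° = 125.831 N.
Kinetic friction opposes the cart's motion up the incline: f = μN = 0.13 × 125.831 = 16.358 N acting down the slope.
Newton's second law for the cart (up-slope positive): T − 61.376 − 16.358 = 14 a. For the hanging weight (downward positive): 14 × 10 − T = 14 a.
Adding the two equations eliminates T: 62.266 = 28 a, so a = 2.2238 m/s².

2.22 m/s²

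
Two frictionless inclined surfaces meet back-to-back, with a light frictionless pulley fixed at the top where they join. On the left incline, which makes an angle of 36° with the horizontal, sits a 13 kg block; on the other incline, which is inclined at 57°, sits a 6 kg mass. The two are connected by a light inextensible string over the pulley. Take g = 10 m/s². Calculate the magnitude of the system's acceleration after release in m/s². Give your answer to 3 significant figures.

Resolve each weight along its own incline: the 13 kg mass has component 13 × 10 × sin 36° = 76.412 N down its slope, and the 6 kg mass has 6 × 10 × sin 57° = 50.320 N down its slope.
The 13 kg side's 76.412 N exceeds the other side's 50.320 N, so that mass slides down and the 6 kg mass slides up. Taking that direction as positive, Newton's second law for the whole system gives 76.412 − 50.320 = (13 + 6) a, so a = 26.092 / 19 = 1.3733 m/s².

1.37 m/s²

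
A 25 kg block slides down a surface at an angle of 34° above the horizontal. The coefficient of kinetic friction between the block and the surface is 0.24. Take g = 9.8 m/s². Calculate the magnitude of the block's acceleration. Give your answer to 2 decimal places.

3.53 m/s²

Resolving the weight along the incline: the component pulling the block down the slope is mg sin 34° = 25 × 9.8 × 0.5592 = 137.004 N, and the normal force is N = mg cos 34° = 25 × 9.8 × 0.8290 = 203.105 N.
Kinetic friction acts up the slope with magnitude f = μN = 0.24 × 203.105 = 48.745 N.
Net force along the incline is 137.004 − 48.745 = 88.259 N, so a = 88.259 / 25 = 3.5304 m/s².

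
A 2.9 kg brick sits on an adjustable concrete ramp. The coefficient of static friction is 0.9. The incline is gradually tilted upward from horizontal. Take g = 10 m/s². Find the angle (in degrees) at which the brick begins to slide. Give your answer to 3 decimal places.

At the threshold of sliding, static friction is at its maximum μ_s N and exactly balances the weight component along the incline: mg sin θ = μ_s mg cos θ.
Hence tan θ = μ_s = 0.9, so θ = arctan(0.9) = 41.9872°.

41.987°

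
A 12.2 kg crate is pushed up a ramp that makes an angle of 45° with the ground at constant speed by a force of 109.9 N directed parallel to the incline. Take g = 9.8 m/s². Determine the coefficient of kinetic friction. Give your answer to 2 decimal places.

0.30

At constant speed ΣF = 0 along the incline. The applied 109.9 N acts up the slope; the weight component mg sin 45° = 84.542 N and kinetic friction μN both act down the slope.
So 109.9 = 84.542 + μ × 84.542, giving μ = (109.9 − 84.542) / 84.542 = 0.2999.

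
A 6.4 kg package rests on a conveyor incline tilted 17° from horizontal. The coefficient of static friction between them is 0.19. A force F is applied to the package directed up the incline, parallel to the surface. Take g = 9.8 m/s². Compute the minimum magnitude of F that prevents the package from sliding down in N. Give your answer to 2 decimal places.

The normal force is N = mg cos 17° = 59.979 N. With F at its minimum the package is on the verge of sliding down, so static friction is at its maximum μ_s N = 0.19 × 59.979 = 11.396 N and acts up the slope.
Equilibrium along the incline: F + μ_s N = mg sin 17°, so F = 18.338 − 11.396 = 6.942 N.

6.94 N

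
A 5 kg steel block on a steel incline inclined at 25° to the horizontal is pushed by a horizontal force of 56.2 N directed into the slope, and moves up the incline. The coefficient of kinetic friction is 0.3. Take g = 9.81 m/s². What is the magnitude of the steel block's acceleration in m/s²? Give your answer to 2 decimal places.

The horizontal push has components F cos 25° = 56.2 × 0.9063 = 50.934 N up the incline and F sin 25° = 56.2 × 0.4226 = 23.750 N pressing into the surface.
The normal force is therefore N = mg cos 25° + F sin 25° = 44.454 + 23.750 = 68.204 N, and kinetic friction down the slope is μN = 0.3 × 68.204 = 20.461 N.
Along the incline: F cos 25° − mg sin 25° − μN = ma, so 50.934 − 20.729 − 20.461 = 5 a, giving a = 1.9488 m/s².

1.95 m/s²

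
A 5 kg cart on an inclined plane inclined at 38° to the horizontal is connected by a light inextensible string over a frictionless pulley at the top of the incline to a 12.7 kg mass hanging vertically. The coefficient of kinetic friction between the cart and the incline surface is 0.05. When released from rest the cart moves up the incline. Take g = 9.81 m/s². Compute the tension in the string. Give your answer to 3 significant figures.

58.2 N

For the cart on the incline: the weight component along the slope is m₁g sin 38° = 5 × 9.81 × 0.6157 = 30.200 N and the normal force is N = m₁g cos 38° = 38.652 N.
Kinetic friction opposes the cart's motion up the incline: f = μN = 0.05 × 38.652 = 1.933 N acting down the slope.
Newton's second law for the cart (up-slope positive): T − 30.200 − 1.933 = 5 a. For the hanging mass (downward positive): 12.7 × 9.81 − T = 12.7 a.
Adding the two equations eliminates T: 92.454 = 17.7 a, so a = 5.2234 m/s².
Then from the hanging mass's equation, T = 12.7 × (9.81 − 5.2234) = 58.250 N.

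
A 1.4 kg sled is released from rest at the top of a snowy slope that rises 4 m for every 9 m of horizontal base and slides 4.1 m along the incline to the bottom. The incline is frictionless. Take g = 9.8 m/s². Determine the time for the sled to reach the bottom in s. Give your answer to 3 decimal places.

The weight component along the incline is mg sin 23.96° = 5.572 N and the normal force is N = mg cos 23.96° = 12.537 N.
With no friction, a = g sin 23.96° = 3.9802 m/s².
Starting from rest, L = ½at², so t = √(2L/a) = √(2 × 4.1 / 3.9802) = 1.4353 s.

1.435 s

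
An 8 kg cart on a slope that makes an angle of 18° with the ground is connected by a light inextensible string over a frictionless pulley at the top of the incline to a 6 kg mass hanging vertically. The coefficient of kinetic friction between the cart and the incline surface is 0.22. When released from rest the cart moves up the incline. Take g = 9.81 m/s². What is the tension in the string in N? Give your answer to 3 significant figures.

51.1 N

For the cart on the incline: the weight component along the slope is m₁g sin 18° = 8 × 9.81 × 0.3090 = 24.250 N and the normal force is N = m₁g cos 18° = 74.639 N.
Kinetic friction opposes the cart's motion up the incline: f = μN = 0.22 × 74.639 = 16.421 N acting down the slope.
Newton's second law for the cart (up-slope positive): T − 24.250 − 16.421 = 8 a. For the hanging mass (downward positive): 6 × 9.81 − T = 6 a.
Adding the two equations eliminates T: 18.189 = 14 a, so a = 1.2992 m/s².
Then from the hanging mass's equation, T = 6 × (9.81 − 1.2992) = 51.065 N.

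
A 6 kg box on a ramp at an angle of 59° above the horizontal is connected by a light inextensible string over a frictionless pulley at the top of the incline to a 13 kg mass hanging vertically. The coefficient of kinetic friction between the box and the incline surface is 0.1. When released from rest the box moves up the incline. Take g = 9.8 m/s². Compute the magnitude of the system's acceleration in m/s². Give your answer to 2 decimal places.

3.89 m/s²

For the box on the incline: the weight component along the slope is m₁g sin 59° = 6 × 9.8 × 0.8572 = 50.403 N and the normal force is N = m₁g cos 59° = 30.284 N.
Kinetic friction opposes the box's motion up the incline: f = μN = 0.1 × 30.284 = 3.028 N acting down the slope.
Newton's second law for the box (up-slope positive): T − 50.403 − 3.028 = 6 a. For the hanging mass (downward positive): 13 × 9.8 − T = 13 a.
Adding the two equations eliminates T: 73.969 = 19 a, so a = 3.8931 m/s².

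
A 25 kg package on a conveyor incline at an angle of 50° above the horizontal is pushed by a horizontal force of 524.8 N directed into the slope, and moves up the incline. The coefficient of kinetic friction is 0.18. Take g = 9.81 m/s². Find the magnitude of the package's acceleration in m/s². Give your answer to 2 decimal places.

The horizontal push has components F cos 50° = 524.8 × 0.6428 = 337.341 N up the incline and F sin 50° = 524.8 × 0.7660 = 401.997 N pressing into the surface.
The normal force is therefore N = mg cos 50° + F sin 50° = 157.647 + 401.997 = 559.644 N, and kinetic friction down the slope is μN = 0.18 × 559.644 = 100.736 N.
Along the incline: F cos 50° − mg sin 50° − μN = ma, so 337.341 − 187.862 − 100.736 = 25 a, giving a = 1.9497 m/s².

1.95 m/s²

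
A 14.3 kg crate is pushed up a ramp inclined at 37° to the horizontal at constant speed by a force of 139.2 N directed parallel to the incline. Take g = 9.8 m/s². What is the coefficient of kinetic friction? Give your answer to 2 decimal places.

At constant speed ΣF = 0 along the incline. The applied 139.2 N acts up the slope; the weight component mg sin 37° = 84.338 N and kinetic friction μN both act down the slope.
So 139.2 = 84.338 + μ × 111.921, giving μ = (139.2 − 84.338) / 111.921 = 0.4902.

0.49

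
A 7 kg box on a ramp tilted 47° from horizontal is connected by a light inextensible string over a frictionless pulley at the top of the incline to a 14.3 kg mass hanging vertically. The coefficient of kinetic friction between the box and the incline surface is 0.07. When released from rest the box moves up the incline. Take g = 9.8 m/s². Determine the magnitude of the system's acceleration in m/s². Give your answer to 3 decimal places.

4.070 m/s²

For the box on the incline: the weight component along the slope is m₁g sin 47° = 7 × 9.8 × 0.7314 = 50.174 N and the normal force is N = m₁g cos 47° = 46.785 N.
Kinetic friction opposes the box's motion up the incline: f = μN = 0.07 × 46.785 = 3.275 N acting down the slope.
Newton's second law for the box (up-slope positive): T − 50.174 − 3.275 = 7 a. For the hanging mass (downward positive): 14.3 × 9.8 − T = 14.3 a.
Adding the two equations eliminates T: 86.691 = 21.3 a, so a = 4.0700 m/s².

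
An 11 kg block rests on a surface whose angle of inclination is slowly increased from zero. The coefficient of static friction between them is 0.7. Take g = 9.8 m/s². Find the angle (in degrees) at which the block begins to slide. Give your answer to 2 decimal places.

34.99°

At the threshold of sliding, static friction is at its maximum μ_s N and exactly balances the weight component along the incline: mg sin θ = μ_s mg cos θ.
Hence tan θ = μ_s = 0.7, so θ = arctan(0.7) = 34.9920°.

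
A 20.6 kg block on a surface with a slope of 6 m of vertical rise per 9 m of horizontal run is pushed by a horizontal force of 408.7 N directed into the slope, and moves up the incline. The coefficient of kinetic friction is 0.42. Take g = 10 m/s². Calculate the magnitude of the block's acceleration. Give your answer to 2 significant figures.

The horizontal push has components F cos 33.69° = 408.7 × 0.8321 = 340.079 N up the incline and F sin 33.69° = 408.7 × 0.5547 = 226.706 N pressing into the surface.
The normal force is therefore N = mg cos 33.69° + F sin 33.69° = 171.413 + 226.706 = 398.119 N, and kinetic friction down the slope is μN = 0.42 × 398.119 = 167.210 N.
Along the incline: F cos 33.69° − mg sin 33.69° − μN = ma, so 340.079 − 114.268 − 167.210 = 20.6 a, giving a = 2.8447 m/s².

2.8 m/s²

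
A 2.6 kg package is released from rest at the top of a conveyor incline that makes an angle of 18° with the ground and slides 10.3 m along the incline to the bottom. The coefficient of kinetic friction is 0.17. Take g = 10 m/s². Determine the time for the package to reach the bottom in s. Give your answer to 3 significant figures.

3.74 s

The weight component along the incline is mg sin 18° = 8.034 N and the normal force is N = mg cos 18° = 24.727 N.
Friction up the slope is f = μN = 0.17 × 24.727 = 4.204 N, so the net downslope force is 8.034 − 4.204 = 3.830 N and a = 3.830 / 2.6 = 1.4731 m/s².
Starting from rest, L = ½at², so t = √(2L/a) = √(2 × 10.3 / 1.4731) = 3.7395 s.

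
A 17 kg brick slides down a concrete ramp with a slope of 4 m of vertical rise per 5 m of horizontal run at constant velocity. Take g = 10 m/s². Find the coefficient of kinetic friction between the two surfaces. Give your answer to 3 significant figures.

0.800

At constant velocity the net force along the incline is zero: mg sin 38.66° = μ mg cos 38.66°.
So μ = tan 38.66° = 0.6247 / 0.7809 = 0.8000.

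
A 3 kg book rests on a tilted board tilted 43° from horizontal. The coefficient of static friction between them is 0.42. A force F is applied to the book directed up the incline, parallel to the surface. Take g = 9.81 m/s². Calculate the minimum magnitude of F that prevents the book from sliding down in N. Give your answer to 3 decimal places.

The normal force is N = mg cos 43° = 21.524 N. With F at its minimum the book is on the verge of sliding down, so static friction is at its maximum μ_s N = 0.42 × 21.524 = 9.040 N and acts up the slope.
Equilibrium along the incline: F + μ_s N = mg sin 43°, so F = 20.071 − 9.040 = 11.031 N.

11.031 N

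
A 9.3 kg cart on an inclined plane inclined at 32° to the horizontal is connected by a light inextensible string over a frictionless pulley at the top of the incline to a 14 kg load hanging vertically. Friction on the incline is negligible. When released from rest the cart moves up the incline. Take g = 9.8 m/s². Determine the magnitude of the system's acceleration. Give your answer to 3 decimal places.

For the cart on the incline: the weight component along the slope is m₁g sin 32° = 9.3 × 9.8 × 0.5299 = 48.295 N and the normal force is N = m₁g cos 32° = 77.291 N.
Newton's second law for the cart (up-slope positive): T − 48.295 = 9.3 a. For the hanging load (downward positive): 14 × 9.8 − T = 14 a.
Adding the two equations eliminates T: 88.905 = 23.3 a, so a = 3.8157 m/s².

3.816 m/s²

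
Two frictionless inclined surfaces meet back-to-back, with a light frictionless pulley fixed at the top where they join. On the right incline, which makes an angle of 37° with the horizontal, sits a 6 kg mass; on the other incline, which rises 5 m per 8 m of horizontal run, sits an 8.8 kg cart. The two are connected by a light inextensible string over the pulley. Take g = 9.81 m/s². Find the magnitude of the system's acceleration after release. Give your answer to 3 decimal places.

Resolve each weight along its own incline: the 6 kg mass has component 6 × 9.81 × sin 37° = 35.423 N down its slope, and the 8.8 kg mass has 8.8 × 9.81 × sin 32.01° = 45.754 N down its slope.
The 8.8 kg side's 45.754 N exceeds the other side's 35.423 N, so that mass slides down and the 6 kg mass slides up. Taking that direction as positive, Newton's second law for the whole system gives 45.754 − 35.423 = (6 + 8.8) a, so a = 10.331 / 14.8 = 0.6980 m/s².

0.698 m/s²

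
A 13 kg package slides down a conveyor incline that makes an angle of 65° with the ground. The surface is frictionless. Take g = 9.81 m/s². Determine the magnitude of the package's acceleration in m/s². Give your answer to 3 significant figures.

Resolving the weight along the incline: the component pulling the package down the slope is mg sin 65° = 13 × 9.81 × 0.9063 = 115.580 N, and the normal force is N = mg cos 65° = 13 × 9.81 × 0.4226 = 53.894 N.
With no friction the net force along the incline is 115.580 N, so a = g sin 65° = 115.580 / 13 = 8.8908 m/s².

8.89 m/s²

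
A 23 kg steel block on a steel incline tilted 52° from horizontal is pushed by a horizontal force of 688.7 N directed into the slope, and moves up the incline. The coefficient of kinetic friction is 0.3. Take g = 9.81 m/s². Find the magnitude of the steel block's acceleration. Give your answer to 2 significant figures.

1.8 m/s²

The horizontal push has components F cos 52° = 688.7 × 0.6157 = 424.033 N up the incline and F sin 52° = 688.7 × 0.7880 = 542.696 N pressing into the surface.
The normal force is therefore N = mg cos 52° + F sin 52° = 138.920 + 542.696 = 681.616 N, and kinetic friction down the slope is μN = 0.3 × 681.616 = 204.485 N.
Along the incline: F cos 52° − mg sin 52° − μN = ma, so 424.033 − 177.796 − 204.485 = 23 a, giving a = 1.8153 m/s².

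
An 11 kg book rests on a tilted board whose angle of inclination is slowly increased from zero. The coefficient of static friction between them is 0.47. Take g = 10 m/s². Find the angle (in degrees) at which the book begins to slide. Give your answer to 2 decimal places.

At the threshold of sliding, static friction is at its maximum μ_s N and exactly balances the weight component along the incline: mg sin θ = μ_s mg cos θ.
Hence tan θ = μ_s = 0.47, so θ = arctan(0.47) = 25.1735°.

25.17°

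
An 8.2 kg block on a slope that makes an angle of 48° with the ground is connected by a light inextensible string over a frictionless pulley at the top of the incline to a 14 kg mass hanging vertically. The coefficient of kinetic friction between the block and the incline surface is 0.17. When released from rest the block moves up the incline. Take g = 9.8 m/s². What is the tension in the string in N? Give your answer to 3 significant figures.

94.1 N

For the block on the incline: the weight component along the slope is m₁g sin 48° = 8.2 × 9.8 × 0.7431 = 59.716 N and the normal force is N = m₁g cos 48° = 53.771 N.
Kinetic friction opposes the block's motion up the incline: f = μN = 0.17 × 53.771 = 9.141 N acting down the slope.
Newton's second law for the block (up-slope positive): T − 59.716 − 9.141 = 8.2 a. For the hanging mass (downward positive): 14 × 9.8 − T = 14 a.
Adding the two equations eliminates T: 68.343 = 22.2 a, so a = 3.0785 m/s².
Then from the hanging mass's equation, T = 14 × (9.8 − 3.0785) = 94.101 N.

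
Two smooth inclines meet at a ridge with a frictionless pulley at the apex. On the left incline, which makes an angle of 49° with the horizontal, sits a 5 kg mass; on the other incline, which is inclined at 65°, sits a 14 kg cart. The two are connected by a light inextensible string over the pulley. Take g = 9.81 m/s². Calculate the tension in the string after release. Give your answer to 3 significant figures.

60.0 N

Resolve each weight along its own incline: the 5 kg mass has component 5 × 9.81 × sin 49° = 37.019 N down its slope, and the 14 kg mass has 14 × 9.81 × sin 65° = 124.472 N down its slope.
The 14 kg side's 124.472 N exceeds the other side's 37.019 N, so that mass slides down and the 5 kg mass slides up. Taking that direction as positive, Newton's second law for the whole system gives 124.472 − 37.019 = (5 + 14) a, so a = 87.453 / 19 = 4.6028 m/s².
For the 5 kg mass (up-slope positive): T − 37.019 = 5 × 4.6028, so T = 60.033 N.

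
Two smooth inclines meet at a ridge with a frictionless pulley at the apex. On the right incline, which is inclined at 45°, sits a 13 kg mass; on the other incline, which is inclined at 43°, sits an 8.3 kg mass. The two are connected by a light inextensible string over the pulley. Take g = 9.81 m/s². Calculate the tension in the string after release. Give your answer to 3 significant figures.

Resolve each weight along its own incline: the 13 kg mass has component 13 × 9.81 × sin 45° = 90.177 N down its slope, and the 8.3 kg mass has 8.3 × 9.81 × sin 43° = 55.530 N down its slope.
The 13 kg side's 90.177 N exceeds the other side's 55.530 N, so that mass slides down and the 8.3 kg mass slides up. Taking that direction as positive, Newton's second law for the whole system gives 90.177 − 55.530 = (13 + 8.3) a, so a = 34.647 / 21.3 = 1.6266 m/s².
For the 8.3 kg mass (up-slope positive): T − 55.530 = 8.3 × 1.6266, so T = 69.031 N.

69.0 N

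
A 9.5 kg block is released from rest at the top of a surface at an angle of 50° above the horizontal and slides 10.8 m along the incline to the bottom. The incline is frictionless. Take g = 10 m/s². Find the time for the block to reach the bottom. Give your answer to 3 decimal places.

The weight component along the incline is mg sin 50° = 72.774 N and the normal force is N = mg cos 50° = 61.065 N.
With no friction, a = g sin 50° = 7.6604 m/s².
Starting from rest, L = ½at², so t = √(2L/a) = √(2 × 10.8 / 7.6604) = 1.6792 s.

1.679 s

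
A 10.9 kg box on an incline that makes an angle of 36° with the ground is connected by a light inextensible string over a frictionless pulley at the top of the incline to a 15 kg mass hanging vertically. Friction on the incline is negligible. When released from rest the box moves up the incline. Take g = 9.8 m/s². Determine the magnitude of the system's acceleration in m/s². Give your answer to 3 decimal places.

For the box on the incline: the weight component along the slope is m₁g sin 36° = 10.9 × 9.8 × 0.5878 = 62.789 N and the normal force is N = m₁g cos 36° = 86.419 N.
Newton's second law for the box (up-slope positive): T − 62.789 = 10.9 a. For the hanging mass (downward positive): 15 × 9.8 − T = 15 a.
Adding the two equations eliminates T: 84.211 = 25.9 a, so a = 3.2514 m/s².

3.251 m/s²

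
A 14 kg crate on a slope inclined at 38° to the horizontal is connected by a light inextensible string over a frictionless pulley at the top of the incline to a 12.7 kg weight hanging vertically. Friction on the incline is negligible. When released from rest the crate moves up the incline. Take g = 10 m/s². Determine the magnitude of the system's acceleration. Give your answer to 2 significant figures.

1.5 m/s²

For the crate on the incline: the weight component along the slope is m₁g sin 38° = 14 × 10 × 0.6157 = 86.198 N and the normal force is N = m₁g cos 38° = 110.322 N.
Newton's second law for the crate (up-slope positive): T − 86.198 = 14 a. For the hanging weight (downward positive): 12.7 × 10 − T = 12.7 a.
Adding the two equations eliminates T: 40.802 = 26.7 a, so a = 1.5282 m/s².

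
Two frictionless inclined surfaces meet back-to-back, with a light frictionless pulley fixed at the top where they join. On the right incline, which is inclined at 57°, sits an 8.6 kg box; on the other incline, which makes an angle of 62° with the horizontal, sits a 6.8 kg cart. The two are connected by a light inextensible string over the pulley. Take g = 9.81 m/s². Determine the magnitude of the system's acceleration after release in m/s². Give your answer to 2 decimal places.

0.77 m/s²

Resolve each weight along its own incline: the 8.6 kg mass has component 8.6 × 9.81 × sin 57° = 70.755 N down its slope, and the 6.8 kg mass has 6.8 × 9.81 × sin 62° = 58.900 N down its slope.
The 8.6 kg side's 70.755 N exceeds the other side's 58.900 N, so that mass slides down and the 6.8 kg mass slides up. Taking that direction as positive, Newton's second law for the whole system gives 70.755 − 58.900 = (8.6 + 6.8) a, so a = 11.855 / 15.4 = 0.7698 m/s².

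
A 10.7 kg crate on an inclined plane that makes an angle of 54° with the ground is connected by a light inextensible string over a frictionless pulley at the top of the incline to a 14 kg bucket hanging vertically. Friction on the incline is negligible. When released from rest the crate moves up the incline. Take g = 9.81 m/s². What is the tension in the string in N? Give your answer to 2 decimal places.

For the crate on the incline: the weight component along the slope is m₁g sin 54° = 10.7 × 9.81 × 0.8090 = 84.918 N and the normal force is N = m₁g cos 54° = 61.698 N.
Newton's second law for the crate (up-slope positive): T − 84.918 = 10.7 a. For the hanging bucket (downward positive): 14 × 9.81 − T = 14 a.
Adding the two equations eliminates T: 52.422 = 24.7 a, so a = 2.1223 m/s².
Then from the hanging bucket's equation, T = 14 × (9.81 − 2.1223) = 107.628 N.

107.63 N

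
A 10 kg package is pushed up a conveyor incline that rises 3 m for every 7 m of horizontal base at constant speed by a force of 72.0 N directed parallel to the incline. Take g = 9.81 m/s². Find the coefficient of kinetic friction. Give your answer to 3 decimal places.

At constant speed ΣF = 0 along the incline. The applied 72.0 N acts up the slope; the weight component mg sin 23.20° = 38.643 N and kinetic friction μN both act down the slope.
So 72.0 = 38.643 + μ × 90.168, giving μ = (72.0 − 38.643) / 90.168 = 0.3699.

0.370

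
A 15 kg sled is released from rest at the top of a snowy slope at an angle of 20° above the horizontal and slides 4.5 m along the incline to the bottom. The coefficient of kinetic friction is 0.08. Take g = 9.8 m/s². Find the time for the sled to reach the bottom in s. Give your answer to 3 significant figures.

1.86 s

The weight component along the incline is mg sin 20° = 50.277 N and the normal force is N = mg cos 20° = 138.135 N.
Friction up the slope is f = μN = 0.08 × 138.135 = 11.051 N, so the net downslope force is 50.277 − 11.051 = 39.226 N and a = 39.226 / 15 = 2.6151 m/s².
Starting from rest, L = ½at², so t = √(2L/a) = √(2 × 4.5 / 2.6151) = 1.8551 s.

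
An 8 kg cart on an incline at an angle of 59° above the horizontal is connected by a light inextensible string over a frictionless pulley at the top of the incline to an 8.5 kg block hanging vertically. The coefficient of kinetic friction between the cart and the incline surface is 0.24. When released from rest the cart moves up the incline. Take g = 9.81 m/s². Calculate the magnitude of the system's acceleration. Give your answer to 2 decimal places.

0.39 m/s²

For the cart on the incline: the weight component along the slope is m₁g sin 59° = 8 × 9.81 × 0.8572 = 67.273 N and the normal force is N = m₁g cos 59° = 40.420 N.
Kinetic friction opposes the cart's motion up the incline: f = μN = 0.24 × 40.420 = 9.701 N acting down the slope.
Newton's second law for the cart (up-slope positive): T − 67.273 − 9.701 = 8 a. For the hanging block (downward positive): 8.5 × 9.81 − T = 8.5 a.
Adding the two equations eliminates T: 6.411 = 16.5 a, so a = 0.3885 m/s².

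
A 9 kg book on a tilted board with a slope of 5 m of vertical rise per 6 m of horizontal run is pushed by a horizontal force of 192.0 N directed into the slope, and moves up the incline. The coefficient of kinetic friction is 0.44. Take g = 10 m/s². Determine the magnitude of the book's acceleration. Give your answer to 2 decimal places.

The horizontal push has components F cos 39.81° = 192.0 × 0.7682 = 147.494 N up the incline and F sin 39.81° = 192.0 × 0.6402 = 122.918 N pressing into the surface.
The normal force is therefore N = mg cos 39.81° + F sin 39.81° = 69.138 + 122.918 = 192.056 N, and kinetic friction down the slope is μN = 0.44 × 192.056 = 84.505 N.
Along the incline: F cos 39.81° − mg sin 39.81° − μN = ma, so 147.494 − 57.618 − 84.505 = 9 a, giving a = 0.5968 m/s².

0.60 m/s²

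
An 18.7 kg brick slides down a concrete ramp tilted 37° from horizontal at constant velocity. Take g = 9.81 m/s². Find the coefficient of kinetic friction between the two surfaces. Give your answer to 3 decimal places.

At constant velocity the net force along the incline is zero: mg sin 37° = μ mg cos 37°.
So μ = tan 37° = 0.6018 / 0.7986 = 0.7536.

0.754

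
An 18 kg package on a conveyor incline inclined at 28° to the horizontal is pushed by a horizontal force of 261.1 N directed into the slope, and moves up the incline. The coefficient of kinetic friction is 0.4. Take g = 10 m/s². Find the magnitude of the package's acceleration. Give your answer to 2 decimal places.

The horizontal push has components F cos 28° = 261.1 × 0.8829 = 230.525 N up the incline and F sin 28° = 261.1 × 0.4695 = 122.586 N pressing into the surface.
The normal force is therefore N = mg cos 28° + F sin 28° = 158.922 + 122.586 = 281.508 N, and kinetic friction down the slope is μN = 0.4 × 281.508 = 112.603 N.
Along the incline: F cos 28° − mg sin 28° − μN = ma, so 230.525 − 84.510 − 112.603 = 18 a, giving a = 1.8562 m/s².

1.86 m/s²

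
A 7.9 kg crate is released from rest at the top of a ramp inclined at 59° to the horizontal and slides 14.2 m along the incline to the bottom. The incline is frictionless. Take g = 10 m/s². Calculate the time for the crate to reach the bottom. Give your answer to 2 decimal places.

The weight component along the incline is mg sin 59° = 67.716 N and the normal force is N = mg cos 59° = 40.688 N.
With no friction, a = g sin 59° = 8.5717 m/s².
Starting from rest, L = ½at², so t = √(2L/a) = √(2 × 14.2 / 8.5717) = 1.8202 s.

1.82 s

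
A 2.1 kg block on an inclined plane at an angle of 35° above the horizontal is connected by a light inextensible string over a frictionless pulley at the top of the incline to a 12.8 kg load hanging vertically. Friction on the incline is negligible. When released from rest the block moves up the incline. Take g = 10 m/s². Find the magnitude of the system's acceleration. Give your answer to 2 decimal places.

For the block on the incline: the weight component along the slope is m₁g sin 35° = 2.1 × 10 × 0.5736 = 12.046 N and the normal force is N = m₁g cos 35° = 17.202 N.
Newton's second law for the block (up-slope positive): T − 12.046 = 2.1 a. For the hanging load (downward positive): 12.8 × 10 − T = 12.8 a.
Adding the two equations eliminates T: 115.954 = 14.9 a, so a = 7.7821 m/s².

7.78 m/s²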